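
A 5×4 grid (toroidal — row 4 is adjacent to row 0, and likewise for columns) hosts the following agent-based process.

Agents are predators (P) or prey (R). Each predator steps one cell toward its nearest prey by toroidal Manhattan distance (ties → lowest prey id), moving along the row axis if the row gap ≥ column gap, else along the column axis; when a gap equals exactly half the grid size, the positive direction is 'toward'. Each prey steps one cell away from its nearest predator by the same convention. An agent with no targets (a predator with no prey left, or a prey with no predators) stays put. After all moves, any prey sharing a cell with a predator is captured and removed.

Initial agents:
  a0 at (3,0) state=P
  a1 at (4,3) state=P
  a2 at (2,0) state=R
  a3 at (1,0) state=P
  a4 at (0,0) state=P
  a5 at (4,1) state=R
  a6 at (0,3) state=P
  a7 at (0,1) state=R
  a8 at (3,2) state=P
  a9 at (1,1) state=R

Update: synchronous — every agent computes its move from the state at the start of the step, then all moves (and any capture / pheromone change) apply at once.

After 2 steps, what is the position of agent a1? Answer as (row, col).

t=1: a0@(2,0):P a1@(4,0):P a2@(1,0):R a3@(2,0):P a4@(0,1):P a6@(0,0):P a7@(0,2):R a8@(4,2):P a9@(1,2):R
t=2: a0@(1,0):P a1@(0,0):P a3@(1,0):P a4@(0,2):P a6@(1,0):P a7@(0,3):R a8@(0,2):P a9@(2,2):R

(0, 0)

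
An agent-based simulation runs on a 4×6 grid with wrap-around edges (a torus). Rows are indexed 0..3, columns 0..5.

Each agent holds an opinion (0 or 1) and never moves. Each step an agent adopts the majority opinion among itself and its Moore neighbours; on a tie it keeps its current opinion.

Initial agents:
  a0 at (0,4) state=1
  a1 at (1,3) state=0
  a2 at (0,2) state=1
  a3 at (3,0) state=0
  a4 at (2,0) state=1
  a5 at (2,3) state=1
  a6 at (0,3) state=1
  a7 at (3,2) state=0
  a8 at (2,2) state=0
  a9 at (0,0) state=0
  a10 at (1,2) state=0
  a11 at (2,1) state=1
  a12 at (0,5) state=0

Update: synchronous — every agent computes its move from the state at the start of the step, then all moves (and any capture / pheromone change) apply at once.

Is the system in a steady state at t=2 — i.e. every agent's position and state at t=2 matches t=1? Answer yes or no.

no

t=1: a0@(0,4):1 a1@(1,3):1 a2@(0,2):0 a3@(3,0):0 a4@(2,0):1 a5@(2,3):0 a6@(0,3):1 a7@(3,2):1 a8@(2,2):0 a9@(0,0):0 a10@(1,2):1 a11@(2,1):0 a12@(0,5):0
t=2: a0@(0,4):1 a1@(1,3):1 a2@(0,2):1 a3@(3,0):0 a4@(2,0):0 a5@(2,3):1 a6@(0,3):1 a7@(3,2):0 a8@(2,2):0 a9@(0,0):0 a10@(1,2):0 a11@(2,1):0 a12@(0,5):0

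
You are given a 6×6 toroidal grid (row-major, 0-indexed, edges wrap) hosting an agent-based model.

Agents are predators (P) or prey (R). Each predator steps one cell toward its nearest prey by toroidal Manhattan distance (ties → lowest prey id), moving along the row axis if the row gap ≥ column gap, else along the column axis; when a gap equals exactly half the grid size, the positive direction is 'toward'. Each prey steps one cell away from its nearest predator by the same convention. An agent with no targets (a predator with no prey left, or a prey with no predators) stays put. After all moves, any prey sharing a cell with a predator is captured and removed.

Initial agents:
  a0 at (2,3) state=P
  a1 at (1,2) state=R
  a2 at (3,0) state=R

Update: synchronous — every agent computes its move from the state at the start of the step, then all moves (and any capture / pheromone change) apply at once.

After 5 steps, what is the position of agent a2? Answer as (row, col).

(1, 5)

t=1: a0@(1,3):P a1@(0,2):R a2@(3,5):R
t=2: a0@(0,3):P a1@(5,2):R a2@(4,5):R
t=3: a0@(5,3):P a1@(4,2):R a2@(3,5):R
t=4: a0@(4,3):P a1@(3,2):R a2@(2,5):R
t=5: a0@(3,3):P a1@(2,2):R a2@(1,5):R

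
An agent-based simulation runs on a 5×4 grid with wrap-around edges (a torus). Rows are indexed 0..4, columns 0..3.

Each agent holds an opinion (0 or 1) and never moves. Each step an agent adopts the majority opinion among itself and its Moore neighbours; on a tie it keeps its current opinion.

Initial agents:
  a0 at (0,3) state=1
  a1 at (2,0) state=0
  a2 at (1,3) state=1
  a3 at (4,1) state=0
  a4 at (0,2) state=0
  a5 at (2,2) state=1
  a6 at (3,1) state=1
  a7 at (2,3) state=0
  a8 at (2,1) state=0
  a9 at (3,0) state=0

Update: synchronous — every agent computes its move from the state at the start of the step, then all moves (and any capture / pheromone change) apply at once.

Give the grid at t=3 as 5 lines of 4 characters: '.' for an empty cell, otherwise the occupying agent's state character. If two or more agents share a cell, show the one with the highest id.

t=1: a0@(0,3):1 a1@(2,0):0 a2@(1,3):1 a3@(4,1):0 a4@(0,2):0 a5@(2,2):1 a6@(3,1):0 a7@(2,3):0 a8@(2,1):0 a9@(3,0):0
t=2: a0@(0,3):1 a1@(2,0):0 a2@(1,3):1 a3@(4,1):0 a4@(0,2):0 a5@(2,2):0 a6@(3,1):0 a7@(2,3):0 a8@(2,1):0 a9@(3,0):0
t=3: a0@(0,3):1 a1@(2,0):0 a2@(1,3):0 a3@(4,1):0 a4@(0,2):0 a5@(2,2):0 a6@(3,1):0 a7@(2,3):0 a8@(2,1):0 a9@(3,0):0

..01
...0
0000
00..
.0..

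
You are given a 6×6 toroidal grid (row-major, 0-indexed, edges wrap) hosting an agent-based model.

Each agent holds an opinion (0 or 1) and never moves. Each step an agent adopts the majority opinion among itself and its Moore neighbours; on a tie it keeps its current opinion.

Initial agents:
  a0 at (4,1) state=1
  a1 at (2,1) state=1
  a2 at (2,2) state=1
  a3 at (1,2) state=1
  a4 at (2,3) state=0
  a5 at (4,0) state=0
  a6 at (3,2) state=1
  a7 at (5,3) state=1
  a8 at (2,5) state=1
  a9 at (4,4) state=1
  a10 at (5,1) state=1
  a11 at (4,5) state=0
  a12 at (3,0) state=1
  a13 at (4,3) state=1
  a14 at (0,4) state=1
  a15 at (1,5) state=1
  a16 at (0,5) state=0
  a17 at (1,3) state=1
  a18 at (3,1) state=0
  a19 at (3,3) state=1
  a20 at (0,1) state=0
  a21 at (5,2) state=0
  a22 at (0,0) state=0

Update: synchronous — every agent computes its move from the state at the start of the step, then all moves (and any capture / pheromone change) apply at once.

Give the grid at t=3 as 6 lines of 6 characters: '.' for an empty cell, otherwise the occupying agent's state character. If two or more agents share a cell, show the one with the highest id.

00..10
..11.1
.111.1
1111..
01.110
.011..

t=1: a0@(4,1):1 a1@(2,1):1 a2@(2,2):1 a3@(1,2):1 a4@(2,3):1 a5@(4,0):0 a6@(3,2):1 a7@(5,3):1 a8@(2,5):1 a9@(4,4):1 a10@(5,1):0 a11@(4,5):0 a12@(3,0):1 a13@(4,3):1 a14@(0,4):1 a15@(1,5):1 a16@(0,5):0 a17@(1,3):1 a18@(3,1):1 a19@(3,3):1 a20@(0,1):0 a21@(5,2):1 a22@(0,0):0
t=2: (unchanged — steady state)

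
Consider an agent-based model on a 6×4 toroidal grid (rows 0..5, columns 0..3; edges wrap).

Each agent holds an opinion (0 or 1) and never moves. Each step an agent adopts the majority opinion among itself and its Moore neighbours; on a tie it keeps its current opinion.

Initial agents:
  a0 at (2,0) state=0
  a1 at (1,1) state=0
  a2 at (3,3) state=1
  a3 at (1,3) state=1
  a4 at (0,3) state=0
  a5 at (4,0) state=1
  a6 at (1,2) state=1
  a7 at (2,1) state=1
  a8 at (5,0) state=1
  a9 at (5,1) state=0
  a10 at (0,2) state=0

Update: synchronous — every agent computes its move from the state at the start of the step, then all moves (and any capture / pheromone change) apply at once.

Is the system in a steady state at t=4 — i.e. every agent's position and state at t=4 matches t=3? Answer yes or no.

t=1: a0@(2,0):1 a1@(1,1):0 a2@(3,3):1 a3@(1,3):0 a4@(0,3):1 a5@(4,0):1 a6@(1,2):1 a7@(2,1):1 a8@(5,0):1 a9@(5,1):0 a10@(0,2):0
t=2: a0@(2,0):1 a1@(1,1):1 a2@(3,3):1 a3@(1,3):1 a4@(0,3):1 a5@(4,0):1 a6@(1,2):1 a7@(2,1):1 a8@(5,0):1 a9@(5,1):0 a10@(0,2):0
t=3: a0@(2,0):1 a1@(1,1):1 a2@(3,3):1 a3@(1,3):1 a4@(0,3):1 a5@(4,0):1 a6@(1,2):1 a7@(2,1):1 a8@(5,0):1 a9@(5,1):0 a10@(0,2):1
t=4: a0@(2,0):1 a1@(1,1):1 a2@(3,3):1 a3@(1,3):1 a4@(0,3):1 a5@(4,0):1 a6@(1,2):1 a7@(2,1):1 a8@(5,0):1 a9@(5,1):1 a10@(0,2):1

no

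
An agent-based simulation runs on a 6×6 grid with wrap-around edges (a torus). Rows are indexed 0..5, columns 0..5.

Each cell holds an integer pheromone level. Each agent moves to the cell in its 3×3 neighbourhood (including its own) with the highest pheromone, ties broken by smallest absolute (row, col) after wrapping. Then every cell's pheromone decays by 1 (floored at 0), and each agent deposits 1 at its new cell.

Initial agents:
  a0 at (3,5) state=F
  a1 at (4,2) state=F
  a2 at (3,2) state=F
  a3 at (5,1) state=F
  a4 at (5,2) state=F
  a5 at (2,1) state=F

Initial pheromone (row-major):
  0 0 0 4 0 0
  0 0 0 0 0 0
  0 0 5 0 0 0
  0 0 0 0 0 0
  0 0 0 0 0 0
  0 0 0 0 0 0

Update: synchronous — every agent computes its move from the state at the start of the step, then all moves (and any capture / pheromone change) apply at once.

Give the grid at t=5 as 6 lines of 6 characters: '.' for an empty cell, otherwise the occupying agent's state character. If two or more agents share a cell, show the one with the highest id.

t=1: a0@(2,0) a1@(3,1) a2@(2,2) a3@(0,0) a4@(0,3) a5@(2,2) | pheromone: 1 0 0 4 0 0 / 0 0 0 0 0 0 / 1 0 6 0 0 0 / 0 1 0 0 0 0 / 0 0 0 0 0 0 / 0 0 0 0 0 0
t=2: a0@(2,0) a1@(2,2) a2@(2,2) a3@(0,0) a4@(0,3) a5@(2,2) | pheromone: 1 0 0 4 0 0 / 0 0 0 0 0 0 / 1 0 8 0 0 0 / 0 0 0 0 0 0 / 0 0 0 0 0 0 / 0 0 0 0 0 0
t=3: a0@(2,0) a1@(2,2) a2@(2,2) a3@(0,0) a4@(0,3) a5@(2,2) | pheromone: 1 0 0 4 0 0 / 0 0 0 0 0 0 / 1 0 10 0 0 0 / 0 0 0 0 0 0 / 0 0 0 0 0 0 / 0 0 0 0 0 0
t=4: a0@(2,0) a1@(2,2) a2@(2,2) a3@(0,0) a4@(0,3) a5@(2,2) | pheromone: 1 0 0 4 0 0 / 0 0 0 0 0 0 / 1 0 12 0 0 0 / 0 0 0 0 0 0 / 0 0 0 0 0 0 / 0 0 0 0 0 0
t=5: a0@(2,0) a1@(2,2) a2@(2,2) a3@(0,0) a4@(0,3) a5@(2,2) | pheromone: 1 0 0 4 0 0 / 0 0 0 0 0 0 / 1 0 14 0 0 0 / 0 0 0 0 0 0 / 0 0 0 0 0 0 / 0 0 0 0 0 0

F..F..
......
F.F...
......
......
......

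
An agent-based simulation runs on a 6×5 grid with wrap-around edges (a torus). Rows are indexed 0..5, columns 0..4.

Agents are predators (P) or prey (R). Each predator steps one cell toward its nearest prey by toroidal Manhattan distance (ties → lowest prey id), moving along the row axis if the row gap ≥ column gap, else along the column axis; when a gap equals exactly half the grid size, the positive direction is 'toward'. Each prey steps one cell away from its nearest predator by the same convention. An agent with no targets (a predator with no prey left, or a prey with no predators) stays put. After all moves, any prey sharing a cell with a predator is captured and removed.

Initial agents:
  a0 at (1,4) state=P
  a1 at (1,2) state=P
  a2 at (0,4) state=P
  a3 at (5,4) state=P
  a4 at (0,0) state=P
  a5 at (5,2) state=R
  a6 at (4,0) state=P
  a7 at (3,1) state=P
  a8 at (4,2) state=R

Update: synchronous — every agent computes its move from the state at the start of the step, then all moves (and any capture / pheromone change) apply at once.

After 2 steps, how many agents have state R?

t=1: a0@(0,4):P a1@(0,2):P a2@(0,3):P a3@(5,3):P a4@(0,1):P a5@(4,2):R a6@(4,1):P a7@(4,1):P a8@(4,3):R
t=2: a0@(5,4):P a1@(5,2):P a2@(5,3):P a3@(4,3):P a4@(5,1):P a6@(4,2):P a7@(4,2):P a8@(3,3):R

1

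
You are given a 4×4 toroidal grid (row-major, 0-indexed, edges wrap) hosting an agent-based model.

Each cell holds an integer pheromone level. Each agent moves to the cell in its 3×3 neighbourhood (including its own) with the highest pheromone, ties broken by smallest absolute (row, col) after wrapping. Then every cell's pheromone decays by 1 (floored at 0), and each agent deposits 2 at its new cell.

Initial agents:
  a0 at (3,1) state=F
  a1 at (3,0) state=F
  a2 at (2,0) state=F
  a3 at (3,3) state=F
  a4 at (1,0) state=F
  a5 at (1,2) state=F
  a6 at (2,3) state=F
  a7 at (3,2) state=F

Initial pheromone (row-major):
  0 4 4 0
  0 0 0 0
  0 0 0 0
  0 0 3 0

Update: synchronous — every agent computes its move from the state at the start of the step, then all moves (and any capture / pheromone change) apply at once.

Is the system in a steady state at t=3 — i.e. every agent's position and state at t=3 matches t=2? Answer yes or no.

t=1: a0@(0,1) a1@(0,1) a2@(1,0) a3@(0,2) a4@(0,1) a5@(0,1) a6@(3,2) a7@(0,1) | pheromone: 0 13 5 0 / 2 0 0 0 / 0 0 0 0 / 0 0 4 0
t=2: a0@(0,1) a1@(0,1) a2@(0,1) a3@(0,1) a4@(0,1) a5@(0,1) a6@(0,1) a7@(0,1) | pheromone: 0 28 4 0 / 1 0 0 0 / 0 0 0 0 / 0 0 3 0
t=3: a0@(0,1) a1@(0,1) a2@(0,1) a3@(0,1) a4@(0,1) a5@(0,1) a6@(0,1) a7@(0,1) | pheromone: 0 43 3 0 / 0 0 0 0 / 0 0 0 0 / 0 0 2 0

yes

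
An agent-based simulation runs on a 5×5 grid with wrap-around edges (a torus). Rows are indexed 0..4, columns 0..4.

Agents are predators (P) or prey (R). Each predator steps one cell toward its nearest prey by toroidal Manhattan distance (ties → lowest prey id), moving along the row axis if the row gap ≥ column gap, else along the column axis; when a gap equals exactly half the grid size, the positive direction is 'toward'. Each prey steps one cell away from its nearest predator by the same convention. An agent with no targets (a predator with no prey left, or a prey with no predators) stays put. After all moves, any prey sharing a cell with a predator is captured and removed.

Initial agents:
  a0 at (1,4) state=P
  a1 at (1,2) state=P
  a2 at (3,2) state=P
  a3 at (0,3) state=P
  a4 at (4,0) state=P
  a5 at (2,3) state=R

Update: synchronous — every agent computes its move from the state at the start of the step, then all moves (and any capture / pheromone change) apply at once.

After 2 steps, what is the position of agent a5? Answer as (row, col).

(4, 3)

t=1: a0@(2,4):P a1@(2,2):P a2@(2,2):P a3@(1,3):P a4@(3,0):P a5@(3,3):R
t=2: a0@(3,4):P a1@(3,2):P a2@(3,2):P a3@(2,3):P a4@(3,4):P a5@(4,3):R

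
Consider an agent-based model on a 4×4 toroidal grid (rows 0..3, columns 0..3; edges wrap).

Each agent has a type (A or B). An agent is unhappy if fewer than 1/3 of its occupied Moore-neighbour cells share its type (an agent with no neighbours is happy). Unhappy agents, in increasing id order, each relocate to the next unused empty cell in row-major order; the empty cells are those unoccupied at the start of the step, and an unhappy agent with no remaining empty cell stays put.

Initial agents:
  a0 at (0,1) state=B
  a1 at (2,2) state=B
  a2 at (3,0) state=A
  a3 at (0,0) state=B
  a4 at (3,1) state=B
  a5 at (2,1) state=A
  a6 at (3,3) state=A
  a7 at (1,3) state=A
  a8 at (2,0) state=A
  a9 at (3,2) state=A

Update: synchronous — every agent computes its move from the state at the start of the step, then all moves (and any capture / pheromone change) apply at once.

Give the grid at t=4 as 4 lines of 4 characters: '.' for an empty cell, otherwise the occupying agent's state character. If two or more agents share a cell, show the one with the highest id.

t=1: a0@(0,1):B a1@(0,2):B a2@(3,0):A a3@(0,0):B a4@(3,1):B a5@(2,1):A a6@(3,3):A a7@(1,3):A a8@(2,0):A a9@(3,2):A
t=2: (unchanged — steady state)

BBB.
...A
AA..
ABAA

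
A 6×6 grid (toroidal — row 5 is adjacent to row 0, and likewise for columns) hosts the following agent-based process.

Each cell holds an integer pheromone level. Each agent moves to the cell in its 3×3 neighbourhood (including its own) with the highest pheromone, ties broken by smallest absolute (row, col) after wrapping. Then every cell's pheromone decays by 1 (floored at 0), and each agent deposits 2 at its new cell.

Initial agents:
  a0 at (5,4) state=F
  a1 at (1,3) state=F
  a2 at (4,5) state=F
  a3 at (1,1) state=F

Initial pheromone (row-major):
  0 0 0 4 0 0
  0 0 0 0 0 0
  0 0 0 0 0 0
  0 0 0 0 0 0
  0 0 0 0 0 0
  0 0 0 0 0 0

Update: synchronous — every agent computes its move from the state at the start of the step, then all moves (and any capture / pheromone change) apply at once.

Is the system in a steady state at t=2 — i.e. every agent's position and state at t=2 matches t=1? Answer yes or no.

yes

t=1: a0@(0,3) a1@(0,3) a2@(3,0) a3@(0,0) | pheromone: 2 0 0 7 0 0 / 0 0 0 0 0 0 / 0 0 0 0 0 0 / 2 0 0 0 0 0 / 0 0 0 0 0 0 / 0 0 0 0 0 0
t=2: a0@(0,3) a1@(0,3) a2@(3,0) a3@(0,0) | pheromone: 3 0 0 10 0 0 / 0 0 0 0 0 0 / 0 0 0 0 0 0 / 3 0 0 0 0 0 / 0 0 0 0 0 0 / 0 0 0 0 0 0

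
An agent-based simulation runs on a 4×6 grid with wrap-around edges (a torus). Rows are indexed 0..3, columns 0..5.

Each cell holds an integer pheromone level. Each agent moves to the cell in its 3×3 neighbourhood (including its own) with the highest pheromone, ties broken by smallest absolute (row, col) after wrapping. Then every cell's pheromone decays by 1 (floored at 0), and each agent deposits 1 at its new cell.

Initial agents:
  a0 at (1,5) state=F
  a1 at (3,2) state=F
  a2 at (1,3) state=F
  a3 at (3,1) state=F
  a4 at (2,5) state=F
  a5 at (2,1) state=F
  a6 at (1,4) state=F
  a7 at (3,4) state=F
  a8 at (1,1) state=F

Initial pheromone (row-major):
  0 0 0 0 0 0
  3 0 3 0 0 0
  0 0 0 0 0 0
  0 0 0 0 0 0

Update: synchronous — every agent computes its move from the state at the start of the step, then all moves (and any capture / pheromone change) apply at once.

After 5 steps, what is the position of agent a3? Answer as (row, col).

t=1: a0@(1,0) a1@(0,1) a2@(1,2) a3@(0,0) a4@(1,0) a5@(1,0) a6@(0,3) a7@(0,3) a8@(1,0) | pheromone: 1 1 0 2 0 0 / 6 0 3 0 0 0 / 0 0 0 0 0 0 / 0 0 0 0 0 0
t=2: a0@(1,0) a1@(1,0) a2@(1,2) a3@(1,0) a4@(1,0) a5@(1,0) a6@(1,2) a7@(1,2) a8@(1,0) | pheromone: 0 0 0 1 0 0 / 11 0 5 0 0 0 / 0 0 0 0 0 0 / 0 0 0 0 0 0
t=3: a0@(1,0) a1@(1,0) a2@(1,2) a3@(1,0) a4@(1,0) a5@(1,0) a6@(1,2) a7@(1,2) a8@(1,0) | pheromone: 0 0 0 0 0 0 / 16 0 7 0 0 0 / 0 0 0 0 0 0 / 0 0 0 0 0 0
t=4: a0@(1,0) a1@(1,0) a2@(1,2) a3@(1,0) a4@(1,0) a5@(1,0) a6@(1,2) a7@(1,2) a8@(1,0) | pheromone: 0 0 0 0 0 0 / 21 0 9 0 0 0 / 0 0 0 0 0 0 / 0 0 0 0 0 0
t=5: a0@(1,0) a1@(1,0) a2@(1,2) a3@(1,0) a4@(1,0) a5@(1,0) a6@(1,2) a7@(1,2) a8@(1,0) | pheromone: 0 0 0 0 0 0 / 26 0 11 0 0 0 / 0 0 0 0 0 0 / 0 0 0 0 0 0

(1, 0)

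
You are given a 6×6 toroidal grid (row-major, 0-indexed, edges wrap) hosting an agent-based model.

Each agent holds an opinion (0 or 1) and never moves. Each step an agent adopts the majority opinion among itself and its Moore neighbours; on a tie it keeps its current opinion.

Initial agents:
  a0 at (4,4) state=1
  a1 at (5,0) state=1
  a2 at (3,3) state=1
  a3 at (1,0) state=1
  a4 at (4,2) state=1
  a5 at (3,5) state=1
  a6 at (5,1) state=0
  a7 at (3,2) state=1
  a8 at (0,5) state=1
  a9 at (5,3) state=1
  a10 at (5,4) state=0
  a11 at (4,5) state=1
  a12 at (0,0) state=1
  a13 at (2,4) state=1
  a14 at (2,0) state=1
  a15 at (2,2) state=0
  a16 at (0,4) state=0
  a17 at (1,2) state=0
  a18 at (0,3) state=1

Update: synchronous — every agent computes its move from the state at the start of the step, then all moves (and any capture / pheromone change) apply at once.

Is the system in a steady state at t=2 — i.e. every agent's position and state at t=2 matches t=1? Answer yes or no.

no

t=1: a0@(4,4):1 a1@(5,0):1 a2@(3,3):1 a3@(1,0):1 a4@(4,2):1 a5@(3,5):1 a6@(5,1):1 a7@(3,2):1 a8@(0,5):1 a9@(5,3):1 a10@(5,4):1 a11@(4,5):1 a12@(0,0):1 a13@(2,4):1 a14@(2,0):1 a15@(2,2):0 a16@(0,4):1 a17@(1,2):0 a18@(0,3):0
t=2: a0@(4,4):1 a1@(5,0):1 a2@(3,3):1 a3@(1,0):1 a4@(4,2):1 a5@(3,5):1 a6@(5,1):1 a7@(3,2):1 a8@(0,5):1 a9@(5,3):1 a10@(5,4):1 a11@(4,5):1 a12@(0,0):1 a13@(2,4):1 a14@(2,0):1 a15@(2,2):0 a16@(0,4):1 a17@(1,2):0 a18@(0,3):1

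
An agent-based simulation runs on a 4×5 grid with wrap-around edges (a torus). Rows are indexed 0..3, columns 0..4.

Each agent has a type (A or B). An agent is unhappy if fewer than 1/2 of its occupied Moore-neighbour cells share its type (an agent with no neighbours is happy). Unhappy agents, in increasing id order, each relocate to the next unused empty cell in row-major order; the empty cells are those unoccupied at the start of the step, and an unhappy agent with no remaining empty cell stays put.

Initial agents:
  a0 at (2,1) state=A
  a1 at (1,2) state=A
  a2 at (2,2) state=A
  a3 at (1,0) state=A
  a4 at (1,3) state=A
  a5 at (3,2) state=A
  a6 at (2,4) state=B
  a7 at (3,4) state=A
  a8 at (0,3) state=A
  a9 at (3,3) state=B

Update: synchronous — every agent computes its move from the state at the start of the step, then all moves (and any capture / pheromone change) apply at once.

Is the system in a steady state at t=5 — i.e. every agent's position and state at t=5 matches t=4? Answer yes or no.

t=1: a0@(2,1):A a1@(1,2):A a2@(2,2):A a3@(1,0):A a4@(1,3):A a5@(3,2):A a6@(0,0):B a7@(0,1):A a8@(0,3):A a9@(0,2):B
t=2: a0@(2,1):A a1@(1,2):A a2@(2,2):A a3@(1,0):A a4@(1,3):A a5@(3,2):A a6@(0,4):B a7@(0,1):A a8@(0,3):A a9@(1,1):B
t=3: a0@(2,1):A a1@(1,2):A a2@(2,2):A a3@(1,0):A a4@(1,3):A a5@(3,2):A a6@(0,0):B a7@(0,1):A a8@(0,3):A a9@(0,2):B
t=4: a0@(2,1):A a1@(1,2):A a2@(2,2):A a3@(1,0):A a4@(1,3):A a5@(3,2):A a6@(0,4):B a7@(0,1):A a8@(0,3):A a9@(1,1):B
t=5: a0@(2,1):A a1@(1,2):A a2@(2,2):A a3@(1,0):A a4@(1,3):A a5@(3,2):A a6@(0,0):B a7@(0,1):A a8@(0,3):A a9@(0,2):B

no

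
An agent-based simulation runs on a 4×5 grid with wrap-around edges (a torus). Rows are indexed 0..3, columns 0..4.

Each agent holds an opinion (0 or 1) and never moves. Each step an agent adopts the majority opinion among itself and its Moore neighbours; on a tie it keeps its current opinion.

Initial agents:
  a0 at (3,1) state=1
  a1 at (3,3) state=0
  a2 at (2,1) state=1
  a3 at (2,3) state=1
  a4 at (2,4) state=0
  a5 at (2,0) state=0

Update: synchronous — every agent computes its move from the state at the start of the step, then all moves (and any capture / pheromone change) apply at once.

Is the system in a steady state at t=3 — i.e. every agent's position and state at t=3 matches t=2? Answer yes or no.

t=1: a0@(3,1):1 a1@(3,3):0 a2@(2,1):1 a3@(2,3):0 a4@(2,4):0 a5@(2,0):0
t=2: (unchanged — steady state)

yes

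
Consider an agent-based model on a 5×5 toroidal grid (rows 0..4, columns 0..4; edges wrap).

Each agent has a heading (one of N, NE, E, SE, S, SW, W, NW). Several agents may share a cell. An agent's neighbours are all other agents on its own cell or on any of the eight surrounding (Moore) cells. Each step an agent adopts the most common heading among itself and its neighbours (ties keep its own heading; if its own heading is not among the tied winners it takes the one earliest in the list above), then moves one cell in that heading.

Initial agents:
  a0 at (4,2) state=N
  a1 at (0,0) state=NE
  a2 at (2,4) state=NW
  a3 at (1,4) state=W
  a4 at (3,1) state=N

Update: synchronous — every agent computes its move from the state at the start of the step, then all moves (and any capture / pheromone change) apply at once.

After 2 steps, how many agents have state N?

2

t=1: a0@(3,2):N a1@(4,1):NE a2@(1,3):NW a3@(1,3):W a4@(2,1):N
t=2: a0@(2,2):N a1@(3,2):NE a2@(0,2):NW a3@(1,2):W a4@(1,1):N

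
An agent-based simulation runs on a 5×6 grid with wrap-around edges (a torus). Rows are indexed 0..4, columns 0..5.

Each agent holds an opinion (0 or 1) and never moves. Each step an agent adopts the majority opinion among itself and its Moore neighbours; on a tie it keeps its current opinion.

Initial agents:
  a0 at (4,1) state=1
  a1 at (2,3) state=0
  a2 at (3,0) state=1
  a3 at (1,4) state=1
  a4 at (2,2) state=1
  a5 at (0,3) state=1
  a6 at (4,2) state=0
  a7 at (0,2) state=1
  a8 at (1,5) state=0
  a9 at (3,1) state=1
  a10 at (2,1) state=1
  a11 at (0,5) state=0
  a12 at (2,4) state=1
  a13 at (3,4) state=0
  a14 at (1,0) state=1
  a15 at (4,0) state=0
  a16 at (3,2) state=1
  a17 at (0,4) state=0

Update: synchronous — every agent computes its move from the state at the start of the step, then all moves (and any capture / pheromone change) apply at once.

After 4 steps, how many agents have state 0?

6

t=1: a0@(4,1):1 a1@(2,3):1 a2@(3,0):1 a3@(1,4):0 a4@(2,2):1 a5@(0,3):1 a6@(4,2):1 a7@(0,2):1 a8@(1,5):0 a9@(3,1):1 a10@(2,1):1 a11@(0,5):0 a12@(2,4):0 a13@(3,4):0 a14@(1,0):1 a15@(4,0):1 a16@(3,2):1 a17@(0,4):0
t=2: (unchanged — steady state)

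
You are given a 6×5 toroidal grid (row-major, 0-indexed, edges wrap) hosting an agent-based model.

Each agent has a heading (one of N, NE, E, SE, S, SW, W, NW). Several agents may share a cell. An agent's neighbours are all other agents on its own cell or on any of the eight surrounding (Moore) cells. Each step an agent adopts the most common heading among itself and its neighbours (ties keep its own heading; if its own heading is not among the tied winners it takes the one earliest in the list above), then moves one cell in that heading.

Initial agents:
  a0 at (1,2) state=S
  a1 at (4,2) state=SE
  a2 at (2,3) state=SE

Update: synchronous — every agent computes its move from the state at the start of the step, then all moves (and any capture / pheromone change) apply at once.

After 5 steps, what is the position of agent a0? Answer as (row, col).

t=1: a0@(2,2):S a1@(5,3):SE a2@(3,4):SE
t=2: a0@(3,2):S a1@(0,4):SE a2@(4,0):SE
t=3: a0@(4,2):S a1@(1,0):SE a2@(5,1):SE
t=4: a0@(5,2):S a1@(2,1):SE a2@(0,2):SE
t=5: a0@(0,2):S a1@(3,2):SE a2@(1,3):SE

(0, 2)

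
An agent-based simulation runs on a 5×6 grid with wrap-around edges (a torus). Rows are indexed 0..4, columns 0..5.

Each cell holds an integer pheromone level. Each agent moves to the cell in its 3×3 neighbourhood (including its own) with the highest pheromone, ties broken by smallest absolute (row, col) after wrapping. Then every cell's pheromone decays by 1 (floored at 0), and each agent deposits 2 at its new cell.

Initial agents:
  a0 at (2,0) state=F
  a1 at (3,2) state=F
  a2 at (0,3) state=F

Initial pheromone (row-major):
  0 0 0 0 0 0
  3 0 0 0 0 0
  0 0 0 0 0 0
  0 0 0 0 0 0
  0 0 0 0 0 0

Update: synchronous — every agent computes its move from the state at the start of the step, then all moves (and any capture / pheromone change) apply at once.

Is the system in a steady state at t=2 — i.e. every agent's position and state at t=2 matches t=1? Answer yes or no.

t=1: a0@(1,0) a1@(2,1) a2@(0,2) | pheromone: 0 0 2 0 0 0 / 4 0 0 0 0 0 / 0 2 0 0 0 0 / 0 0 0 0 0 0 / 0 0 0 0 0 0
t=2: a0@(1,0) a1@(1,0) a2@(0,2) | pheromone: 0 0 3 0 0 0 / 7 0 0 0 0 0 / 0 1 0 0 0 0 / 0 0 0 0 0 0 / 0 0 0 0 0 0

no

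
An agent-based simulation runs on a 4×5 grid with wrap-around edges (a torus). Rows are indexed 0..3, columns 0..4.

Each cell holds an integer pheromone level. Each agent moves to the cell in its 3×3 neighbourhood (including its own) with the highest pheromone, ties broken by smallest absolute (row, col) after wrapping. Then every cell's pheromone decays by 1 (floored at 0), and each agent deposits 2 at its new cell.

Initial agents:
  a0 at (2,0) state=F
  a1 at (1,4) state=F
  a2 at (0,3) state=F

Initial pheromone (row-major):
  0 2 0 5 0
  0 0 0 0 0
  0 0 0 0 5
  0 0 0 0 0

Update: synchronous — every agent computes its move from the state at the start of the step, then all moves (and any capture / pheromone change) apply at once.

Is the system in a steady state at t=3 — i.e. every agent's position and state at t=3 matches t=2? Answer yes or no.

t=1: a0@(2,4) a1@(0,3) a2@(0,3) | pheromone: 0 1 0 8 0 / 0 0 0 0 0 / 0 0 0 0 6 / 0 0 0 0 0
t=2: a0@(2,4) a1@(0,3) a2@(0,3) | pheromone: 0 0 0 11 0 / 0 0 0 0 0 / 0 0 0 0 7 / 0 0 0 0 0
t=3: a0@(2,4) a1@(0,3) a2@(0,3) | pheromone: 0 0 0 14 0 / 0 0 0 0 0 / 0 0 0 0 8 / 0 0 0 0 0

yes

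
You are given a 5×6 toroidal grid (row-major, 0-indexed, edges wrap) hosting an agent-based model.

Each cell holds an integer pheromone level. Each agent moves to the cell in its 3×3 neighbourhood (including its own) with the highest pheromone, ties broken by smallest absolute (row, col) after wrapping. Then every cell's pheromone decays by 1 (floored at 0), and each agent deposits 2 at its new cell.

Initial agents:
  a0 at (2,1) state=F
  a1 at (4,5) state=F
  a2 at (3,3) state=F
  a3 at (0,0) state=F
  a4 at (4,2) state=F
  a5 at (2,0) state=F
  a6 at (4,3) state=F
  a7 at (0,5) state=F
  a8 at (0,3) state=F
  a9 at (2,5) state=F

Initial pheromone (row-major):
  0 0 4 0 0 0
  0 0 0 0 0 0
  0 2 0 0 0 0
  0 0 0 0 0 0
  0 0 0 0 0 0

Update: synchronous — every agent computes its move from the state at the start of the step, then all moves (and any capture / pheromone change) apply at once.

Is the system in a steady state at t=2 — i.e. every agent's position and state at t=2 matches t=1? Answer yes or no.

no

t=1: a0@(2,1) a1@(0,0) a2@(2,2) a3@(0,0) a4@(0,2) a5@(2,1) a6@(0,2) a7@(0,0) a8@(0,2) a9@(1,0) | pheromone: 6 0 9 0 0 0 / 2 0 0 0 0 0 / 0 5 2 0 0 0 / 0 0 0 0 0 0 / 0 0 0 0 0 0
t=2: a0@(2,1) a1@(0,0) a2@(2,1) a3@(0,0) a4@(0,2) a5@(2,1) a6@(0,2) a7@(0,0) a8@(0,2) a9@(0,0) | pheromone: 13 0 14 0 0 0 / 1 0 0 0 0 0 / 0 10 1 0 0 0 / 0 0 0 0 0 0 / 0 0 0 0 0 0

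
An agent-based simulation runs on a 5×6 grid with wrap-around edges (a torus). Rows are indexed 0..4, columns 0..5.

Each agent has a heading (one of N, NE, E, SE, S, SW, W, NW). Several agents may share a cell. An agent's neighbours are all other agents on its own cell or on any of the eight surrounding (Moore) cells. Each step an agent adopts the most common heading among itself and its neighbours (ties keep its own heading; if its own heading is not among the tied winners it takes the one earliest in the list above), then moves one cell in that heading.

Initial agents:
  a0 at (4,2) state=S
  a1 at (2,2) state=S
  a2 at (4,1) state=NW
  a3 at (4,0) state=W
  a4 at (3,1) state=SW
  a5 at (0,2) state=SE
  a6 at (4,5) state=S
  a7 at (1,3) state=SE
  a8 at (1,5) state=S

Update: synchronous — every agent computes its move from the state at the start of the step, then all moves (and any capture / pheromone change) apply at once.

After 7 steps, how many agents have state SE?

2

t=1: a0@(0,2):S a1@(3,2):S a2@(3,0):NW a3@(4,5):W a4@(4,1):S a5@(1,3):SE a6@(0,5):S a7@(2,4):SE a8@(2,5):S
t=2: a0@(1,2):S a1@(4,2):S a2@(4,0):S a3@(4,4):W a4@(0,1):S a5@(2,4):SE a6@(1,5):S a7@(3,5):SE a8@(3,5):S
t=3: a0@(2,2):S a1@(0,2):S a2@(0,0):S a3@(4,3):W a4@(1,1):S a5@(3,5):SE a6@(2,5):S a7@(4,0):SE a8@(4,5):S
t=4: a0@(3,2):S a1@(1,2):S a2@(1,0):S a3@(4,2):W a4@(2,1):S a5@(4,0):SE a6@(3,5):S a7@(0,1):SE a8@(0,5):S
t=5: a0@(4,2):S a1@(2,2):S a2@(2,0):S a3@(4,1):W a4@(3,1):S a5@(0,1):SE a6@(4,5):S a7@(1,2):SE a8@(1,5):S
t=6: a0@(0,2):S a1@(3,2):S a2@(3,0):S a3@(0,1):S a4@(4,1):S a5@(1,2):SE a6@(0,5):S a7@(2,3):SE a8@(2,5):S
t=7: a0@(1,2):S a1@(4,2):S a2@(4,0):S a3@(1,1):S a4@(0,1):S a5@(2,3):SE a6@(1,5):S a7@(3,4):SE a8@(3,5):S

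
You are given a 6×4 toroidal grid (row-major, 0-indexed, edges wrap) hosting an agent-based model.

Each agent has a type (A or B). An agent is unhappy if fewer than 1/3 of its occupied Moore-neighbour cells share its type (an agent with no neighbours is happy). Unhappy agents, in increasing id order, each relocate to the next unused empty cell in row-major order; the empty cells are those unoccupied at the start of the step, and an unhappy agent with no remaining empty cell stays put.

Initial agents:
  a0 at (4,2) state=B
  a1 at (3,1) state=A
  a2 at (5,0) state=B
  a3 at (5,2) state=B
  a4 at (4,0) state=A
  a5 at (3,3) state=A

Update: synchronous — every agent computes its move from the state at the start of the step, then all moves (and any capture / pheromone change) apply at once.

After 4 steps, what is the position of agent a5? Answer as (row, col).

(3, 3)

t=1: a0@(4,2):B a1@(3,1):A a2@(0,0):B a3@(5,2):B a4@(4,0):A a5@(3,3):A
t=2: (unchanged — steady state)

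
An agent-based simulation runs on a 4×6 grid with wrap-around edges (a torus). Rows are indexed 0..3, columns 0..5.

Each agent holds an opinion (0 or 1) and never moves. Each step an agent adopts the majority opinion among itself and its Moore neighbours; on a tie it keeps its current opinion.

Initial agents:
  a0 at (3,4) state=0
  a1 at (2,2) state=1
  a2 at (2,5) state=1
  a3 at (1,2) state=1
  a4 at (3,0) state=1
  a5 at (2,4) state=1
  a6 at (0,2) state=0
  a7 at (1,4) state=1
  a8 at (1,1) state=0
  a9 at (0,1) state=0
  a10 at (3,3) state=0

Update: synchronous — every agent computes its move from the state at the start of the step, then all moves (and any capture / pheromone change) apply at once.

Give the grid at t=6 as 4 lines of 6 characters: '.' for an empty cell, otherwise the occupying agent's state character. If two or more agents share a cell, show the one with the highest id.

t=1: a0@(3,4):0 a1@(2,2):1 a2@(2,5):1 a3@(1,2):0 a4@(3,0):1 a5@(2,4):1 a6@(0,2):0 a7@(1,4):1 a8@(1,1):0 a9@(0,1):0 a10@(3,3):0
t=2: a0@(3,4):0 a1@(2,2):0 a2@(2,5):1 a3@(1,2):0 a4@(3,0):1 a5@(2,4):1 a6@(0,2):0 a7@(1,4):1 a8@(1,1):0 a9@(0,1):0 a10@(3,3):0
t=3: (unchanged — steady state)

.00...
.00.1.
..0.11
1..00.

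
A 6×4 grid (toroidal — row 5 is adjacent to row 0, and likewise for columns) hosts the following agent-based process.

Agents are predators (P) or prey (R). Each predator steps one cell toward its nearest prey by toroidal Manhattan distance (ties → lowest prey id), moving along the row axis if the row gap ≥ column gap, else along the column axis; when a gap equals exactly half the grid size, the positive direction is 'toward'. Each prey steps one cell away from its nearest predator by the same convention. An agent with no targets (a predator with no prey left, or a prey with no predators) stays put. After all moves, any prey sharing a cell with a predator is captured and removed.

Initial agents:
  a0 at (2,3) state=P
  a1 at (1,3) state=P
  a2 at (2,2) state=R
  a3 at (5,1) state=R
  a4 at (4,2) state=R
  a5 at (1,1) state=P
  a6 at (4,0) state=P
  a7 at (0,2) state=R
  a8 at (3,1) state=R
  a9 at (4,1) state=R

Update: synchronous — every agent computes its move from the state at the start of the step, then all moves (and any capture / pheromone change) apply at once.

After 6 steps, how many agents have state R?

1

t=1: a0@(2,2):P a1@(2,3):P a5@(2,1):P a6@(4,1):P a7@(5,2):R a9@(4,2):R
t=2: a0@(3,2):P a1@(3,3):P a5@(3,1):P a6@(4,2):P a7@(0,2):R a9@(4,3):R
t=3: a0@(4,2):P a1@(4,3):P a5@(3,2):P a6@(4,3):P a7@(1,2):R a9@(5,3):R
t=4: a0@(5,2):P a1@(5,3):P a5@(2,2):P a6@(5,3):P a7@(0,2):R a9@(0,3):R
t=5: a0@(0,2):P a1@(0,3):P a5@(1,2):P a6@(0,3):P a9@(1,3):R
t=6: a0@(1,2):P a1@(1,3):P a5@(1,3):P a6@(1,3):P a9@(2,3):R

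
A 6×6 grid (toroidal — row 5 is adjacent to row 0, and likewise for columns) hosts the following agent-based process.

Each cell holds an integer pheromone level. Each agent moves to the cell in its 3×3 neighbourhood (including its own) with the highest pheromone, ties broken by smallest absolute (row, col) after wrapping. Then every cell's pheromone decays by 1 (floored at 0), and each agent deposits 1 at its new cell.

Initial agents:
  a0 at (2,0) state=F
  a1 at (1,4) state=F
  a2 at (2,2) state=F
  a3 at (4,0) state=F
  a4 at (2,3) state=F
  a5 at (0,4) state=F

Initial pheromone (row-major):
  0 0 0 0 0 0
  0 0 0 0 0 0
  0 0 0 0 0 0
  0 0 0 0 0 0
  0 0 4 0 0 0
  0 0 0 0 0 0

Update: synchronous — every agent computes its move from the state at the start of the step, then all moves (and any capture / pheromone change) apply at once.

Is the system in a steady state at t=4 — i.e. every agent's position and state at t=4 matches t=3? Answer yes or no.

t=1: a0@(1,0) a1@(0,3) a2@(1,1) a3@(3,0) a4@(1,2) a5@(0,3) | pheromone: 0 0 0 2 0 0 / 1 1 1 0 0 0 / 0 0 0 0 0 0 / 1 0 0 0 0 0 / 0 0 3 0 0 0 / 0 0 0 0 0 0
t=2: a0@(1,0) a1@(0,3) a2@(1,0) a3@(3,0) a4@(0,3) a5@(0,3) | pheromone: 0 0 0 4 0 0 / 2 0 0 0 0 0 / 0 0 0 0 0 0 / 1 0 0 0 0 0 / 0 0 2 0 0 0 / 0 0 0 0 0 0
t=3: a0@(1,0) a1@(0,3) a2@(1,0) a3@(3,0) a4@(0,3) a5@(0,3) | pheromone: 0 0 0 6 0 0 / 3 0 0 0 0 0 / 0 0 0 0 0 0 / 1 0 0 0 0 0 / 0 0 1 0 0 0 / 0 0 0 0 0 0
t=4: a0@(1,0) a1@(0,3) a2@(1,0) a3@(3,0) a4@(0,3) a5@(0,3) | pheromone: 0 0 0 8 0 0 / 4 0 0 0 0 0 / 0 0 0 0 0 0 / 1 0 0 0 0 0 / 0 0 0 0 0 0 / 0 0 0 0 0 0

yes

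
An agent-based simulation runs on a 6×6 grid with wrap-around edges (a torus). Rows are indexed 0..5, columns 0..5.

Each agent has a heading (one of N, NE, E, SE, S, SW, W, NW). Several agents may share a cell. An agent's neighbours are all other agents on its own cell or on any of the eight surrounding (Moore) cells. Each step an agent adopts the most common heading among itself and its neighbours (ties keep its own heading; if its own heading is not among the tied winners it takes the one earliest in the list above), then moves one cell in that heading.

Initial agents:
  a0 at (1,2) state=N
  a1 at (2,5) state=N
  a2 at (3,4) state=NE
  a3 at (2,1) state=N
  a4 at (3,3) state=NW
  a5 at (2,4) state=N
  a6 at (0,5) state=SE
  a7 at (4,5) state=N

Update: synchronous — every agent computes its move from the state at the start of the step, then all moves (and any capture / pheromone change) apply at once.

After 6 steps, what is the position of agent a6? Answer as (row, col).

(2, 0)

t=1: a0@(0,2):N a1@(1,5):N a2@(2,4):N a3@(1,1):N a4@(2,2):NW a5@(1,4):N a6@(1,0):SE a7@(3,5):N
t=2: a0@(5,2):N a1@(0,5):N a2@(1,4):N a3@(0,1):N a4@(1,1):NW a5@(0,4):N a6@(0,0):N a7@(2,5):N
t=3: a0@(4,2):N a1@(5,5):N a2@(0,4):N a3@(5,1):N a4@(0,1):N a5@(5,4):N a6@(5,0):N a7@(1,5):N
t=4: a0@(3,2):N a1@(4,5):N a2@(5,4):N a3@(4,1):N a4@(5,1):N a5@(4,4):N a6@(4,0):N a7@(0,5):N
t=5: a0@(2,2):N a1@(3,5):N a2@(4,4):N a3@(3,1):N a4@(4,1):N a5@(3,4):N a6@(3,0):N a7@(5,5):N
t=6: a0@(1,2):N a1@(2,5):N a2@(3,4):N a3@(2,1):N a4@(3,1):N a5@(2,4):N a6@(2,0):N a7@(4,5):N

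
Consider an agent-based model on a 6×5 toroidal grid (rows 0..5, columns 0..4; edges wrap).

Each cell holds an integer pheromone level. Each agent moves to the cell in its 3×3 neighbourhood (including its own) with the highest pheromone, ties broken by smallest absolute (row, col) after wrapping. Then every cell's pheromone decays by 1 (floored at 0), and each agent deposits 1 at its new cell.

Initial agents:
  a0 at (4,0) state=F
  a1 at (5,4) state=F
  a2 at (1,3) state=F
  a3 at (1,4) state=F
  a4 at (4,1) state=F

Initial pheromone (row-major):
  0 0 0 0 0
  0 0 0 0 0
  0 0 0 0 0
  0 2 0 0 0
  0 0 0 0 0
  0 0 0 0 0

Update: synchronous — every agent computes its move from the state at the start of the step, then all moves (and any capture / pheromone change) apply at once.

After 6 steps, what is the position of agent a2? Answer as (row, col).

t=1: a0@(3,1) a1@(0,0) a2@(0,2) a3@(0,0) a4@(3,1) | pheromone: 2 0 1 0 0 / 0 0 0 0 0 / 0 0 0 0 0 / 0 3 0 0 0 / 0 0 0 0 0 / 0 0 0 0 0
t=2: a0@(3,1) a1@(0,0) a2@(0,2) a3@(0,0) a4@(3,1) | pheromone: 3 0 1 0 0 / 0 0 0 0 0 / 0 0 0 0 0 / 0 4 0 0 0 / 0 0 0 0 0 / 0 0 0 0 0
t=3: a0@(3,1) a1@(0,0) a2@(0,2) a3@(0,0) a4@(3,1) | pheromone: 4 0 1 0 0 / 0 0 0 0 0 / 0 0 0 0 0 / 0 5 0 0 0 / 0 0 0 0 0 / 0 0 0 0 0
t=4: a0@(3,1) a1@(0,0) a2@(0,2) a3@(0,0) a4@(3,1) | pheromone: 5 0 1 0 0 / 0 0 0 0 0 / 0 0 0 0 0 / 0 6 0 0 0 / 0 0 0 0 0 / 0 0 0 0 0
t=5: a0@(3,1) a1@(0,0) a2@(0,2) a3@(0,0) a4@(3,1) | pheromone: 6 0 1 0 0 / 0 0 0 0 0 / 0 0 0 0 0 / 0 7 0 0 0 / 0 0 0 0 0 / 0 0 0 0 0
t=6: a0@(3,1) a1@(0,0) a2@(0,2) a3@(0,0) a4@(3,1) | pheromone: 7 0 1 0 0 / 0 0 0 0 0 / 0 0 0 0 0 / 0 8 0 0 0 / 0 0 0 0 0 / 0 0 0 0 0

(0, 2)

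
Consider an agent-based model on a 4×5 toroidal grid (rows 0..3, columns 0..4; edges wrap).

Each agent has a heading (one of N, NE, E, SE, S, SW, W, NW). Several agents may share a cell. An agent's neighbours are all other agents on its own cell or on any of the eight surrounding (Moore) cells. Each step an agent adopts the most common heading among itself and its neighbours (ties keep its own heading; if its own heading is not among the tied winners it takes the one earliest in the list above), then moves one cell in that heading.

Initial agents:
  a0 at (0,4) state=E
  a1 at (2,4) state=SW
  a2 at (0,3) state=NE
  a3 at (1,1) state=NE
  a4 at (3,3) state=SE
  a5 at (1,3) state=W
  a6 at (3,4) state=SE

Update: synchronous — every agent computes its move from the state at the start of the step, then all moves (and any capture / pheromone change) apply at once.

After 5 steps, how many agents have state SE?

t=1: a0@(1,0):SE a1@(3,0):SE a2@(1,4):SE a3@(0,2):NE a4@(0,4):SE a5@(1,2):W a6@(0,0):SE
t=2: a0@(2,1):SE a1@(0,1):SE a2@(2,0):SE a3@(3,3):NE a4@(1,0):SE a5@(1,1):W a6@(1,1):SE
t=3: a0@(3,2):SE a1@(1,2):SE a2@(3,1):SE a3@(2,4):NE a4@(2,1):SE a5@(2,2):SE a6@(2,2):SE
t=4: a0@(0,3):SE a1@(2,3):SE a2@(0,2):SE a3@(1,0):NE a4@(3,2):SE a5@(3,3):SE a6@(3,3):SE
t=5: a0@(1,4):SE a1@(3,4):SE a2@(1,3):SE a3@(0,1):NE a4@(0,3):SE a5@(0,4):SE a6@(0,4):SE

6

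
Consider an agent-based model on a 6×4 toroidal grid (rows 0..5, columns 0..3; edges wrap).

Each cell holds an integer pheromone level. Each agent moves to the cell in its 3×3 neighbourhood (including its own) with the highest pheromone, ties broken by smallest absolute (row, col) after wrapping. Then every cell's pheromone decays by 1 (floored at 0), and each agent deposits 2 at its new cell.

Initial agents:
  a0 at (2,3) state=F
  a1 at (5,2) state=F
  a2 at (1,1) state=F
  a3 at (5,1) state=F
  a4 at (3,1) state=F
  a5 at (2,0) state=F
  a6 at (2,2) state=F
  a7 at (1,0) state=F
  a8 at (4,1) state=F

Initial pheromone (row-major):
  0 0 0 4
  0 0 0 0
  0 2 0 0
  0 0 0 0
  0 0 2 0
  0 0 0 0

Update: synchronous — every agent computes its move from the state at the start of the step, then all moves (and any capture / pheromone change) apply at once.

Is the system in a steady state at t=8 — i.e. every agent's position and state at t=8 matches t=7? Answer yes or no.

t=1: a0@(1,0) a1@(0,3) a2@(2,1) a3@(4,2) a4@(2,1) a5@(2,1) a6@(2,1) a7@(0,3) a8@(4,2) | pheromone: 0 0 0 7 / 2 0 0 0 / 0 9 0 0 / 0 0 0 0 / 0 0 5 0 / 0 0 0 0
t=2: a0@(2,1) a1@(0,3) a2@(2,1) a3@(4,2) a4@(2,1) a5@(2,1) a6@(2,1) a7@(0,3) a8@(4,2) | pheromone: 0 0 0 10 / 1 0 0 0 / 0 18 0 0 / 0 0 0 0 / 0 0 8 0 / 0 0 0 0
t=3: a0@(2,1) a1@(0,3) a2@(2,1) a3@(4,2) a4@(2,1) a5@(2,1) a6@(2,1) a7@(0,3) a8@(4,2) | pheromone: 0 0 0 13 / 0 0 0 0 / 0 27 0 0 / 0 0 0 0 / 0 0 11 0 / 0 0 0 0
t=4: a0@(2,1) a1@(0,3) a2@(2,1) a3@(4,2) a4@(2,1) a5@(2,1) a6@(2,1) a7@(0,3) a8@(4,2) | pheromone: 0 0 0 16 / 0 0 0 0 / 0 36 0 0 / 0 0 0 0 / 0 0 14 0 / 0 0 0 0
t=5: a0@(2,1) a1@(0,3) a2@(2,1) a3@(4,2) a4@(2,1) a5@(2,1) a6@(2,1) a7@(0,3) a8@(4,2) | pheromone: 0 0 0 19 / 0 0 0 0 / 0 45 0 0 / 0 0 0 0 / 0 0 17 0 / 0 0 0 0
t=6: a0@(2,1) a1@(0,3) a2@(2,1) a3@(4,2) a4@(2,1) a5@(2,1) a6@(2,1) a7@(0,3) a8@(4,2) | pheromone: 0 0 0 22 / 0 0 0 0 / 0 54 0 0 / 0 0 0 0 / 0 0 20 0 / 0 0 0 0
t=7: a0@(2,1) a1@(0,3) a2@(2,1) a3@(4,2) a4@(2,1) a5@(2,1) a6@(2,1) a7@(0,3) a8@(4,2) | pheromone: 0 0 0 25 / 0 0 0 0 / 0 63 0 0 / 0 0 0 0 / 0 0 23 0 / 0 0 0 0
t=8: a0@(2,1) a1@(0,3) a2@(2,1) a3@(4,2) a4@(2,1) a5@(2,1) a6@(2,1) a7@(0,3) a8@(4,2) | pheromone: 0 0 0 28 / 0 0 0 0 / 0 72 0 0 / 0 0 0 0 / 0 0 26 0 / 0 0 0 0

yes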